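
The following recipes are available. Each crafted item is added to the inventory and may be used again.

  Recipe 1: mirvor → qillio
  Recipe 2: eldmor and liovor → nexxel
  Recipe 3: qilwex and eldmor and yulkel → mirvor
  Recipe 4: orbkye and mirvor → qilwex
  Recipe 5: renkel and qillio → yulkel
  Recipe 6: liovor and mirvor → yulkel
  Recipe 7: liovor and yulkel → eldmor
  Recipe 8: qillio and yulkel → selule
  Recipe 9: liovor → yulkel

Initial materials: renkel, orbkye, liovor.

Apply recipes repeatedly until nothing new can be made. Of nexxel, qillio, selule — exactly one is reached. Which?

liovor → yulkel (Recipe 9).
liovor and yulkel → eldmor (Recipe 7).
eldmor and liovor → nexxel (Recipe 2).
qillio would need mirvor (Recipe 1), but mirvor is never obtained. selule would need qillio and yulkel (Recipe 8), but qillio is never obtained.

nexxel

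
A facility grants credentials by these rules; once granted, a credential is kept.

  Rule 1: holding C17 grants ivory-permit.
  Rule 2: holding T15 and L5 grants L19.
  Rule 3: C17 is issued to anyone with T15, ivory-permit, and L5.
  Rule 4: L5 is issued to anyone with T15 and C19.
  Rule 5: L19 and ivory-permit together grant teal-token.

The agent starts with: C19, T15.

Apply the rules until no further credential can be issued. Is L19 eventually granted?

Holding T15 and C19 grants L5 (Rule 4).
Holding T15 and L5 grants L19 (Rule 2).

Yes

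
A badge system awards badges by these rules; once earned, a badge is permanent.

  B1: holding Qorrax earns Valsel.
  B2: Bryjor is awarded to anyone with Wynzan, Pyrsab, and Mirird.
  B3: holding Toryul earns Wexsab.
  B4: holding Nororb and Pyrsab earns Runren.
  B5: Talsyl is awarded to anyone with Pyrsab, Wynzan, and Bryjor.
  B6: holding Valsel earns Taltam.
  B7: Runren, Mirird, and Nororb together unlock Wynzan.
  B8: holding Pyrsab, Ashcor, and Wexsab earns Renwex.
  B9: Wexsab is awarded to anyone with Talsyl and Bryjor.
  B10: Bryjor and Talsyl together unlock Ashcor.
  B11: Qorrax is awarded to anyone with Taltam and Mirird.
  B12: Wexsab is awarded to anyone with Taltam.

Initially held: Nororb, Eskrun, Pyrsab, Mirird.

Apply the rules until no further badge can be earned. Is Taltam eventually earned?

No

Taltam would need Valsel (B6), but Valsel is never earned.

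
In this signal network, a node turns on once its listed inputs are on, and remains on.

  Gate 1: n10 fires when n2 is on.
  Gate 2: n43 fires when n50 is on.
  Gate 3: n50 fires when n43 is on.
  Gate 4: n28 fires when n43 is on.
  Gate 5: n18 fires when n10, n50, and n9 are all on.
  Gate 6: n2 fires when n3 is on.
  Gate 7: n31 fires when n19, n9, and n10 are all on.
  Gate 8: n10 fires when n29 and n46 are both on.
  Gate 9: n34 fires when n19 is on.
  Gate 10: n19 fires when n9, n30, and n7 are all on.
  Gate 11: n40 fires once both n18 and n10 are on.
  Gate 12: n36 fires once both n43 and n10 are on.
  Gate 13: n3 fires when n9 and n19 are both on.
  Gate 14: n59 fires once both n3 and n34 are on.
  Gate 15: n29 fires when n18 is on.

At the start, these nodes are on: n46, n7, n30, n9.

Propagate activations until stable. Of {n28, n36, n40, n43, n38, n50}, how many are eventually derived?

0

n28 would need n43 (Gate 4), but n43 never turns on.
n36 would need n43 and n10 (Gate 12), but n43 never turns on.
n40 would need n18 and n10 (Gate 11), but n18 never turns on.
n43 would need n50 (Gate 2), but n50 never turns on.
No rule produces n38, and it is not given.
n50 would need n43 (Gate 3), but n43 never turns on.
None of the 6 are reached.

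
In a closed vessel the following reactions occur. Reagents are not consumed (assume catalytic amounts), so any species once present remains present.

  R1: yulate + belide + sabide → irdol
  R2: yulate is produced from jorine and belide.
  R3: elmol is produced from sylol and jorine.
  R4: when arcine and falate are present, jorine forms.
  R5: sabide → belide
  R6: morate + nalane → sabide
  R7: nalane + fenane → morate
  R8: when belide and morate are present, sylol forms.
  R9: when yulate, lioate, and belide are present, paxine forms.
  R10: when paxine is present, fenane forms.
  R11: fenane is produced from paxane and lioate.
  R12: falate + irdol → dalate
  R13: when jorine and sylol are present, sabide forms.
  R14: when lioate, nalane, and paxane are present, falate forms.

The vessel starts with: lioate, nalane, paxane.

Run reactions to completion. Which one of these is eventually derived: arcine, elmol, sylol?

paxane and lioate present → fenane forms (R11).
nalane and fenane present → morate forms (R7).
morate and nalane present → sabide forms (R6).
sabide present → belide forms (R5).
belide and morate present → sylol forms (R8).
elmol would need sylol and jorine (R3), but jorine never forms. No rule produces arcine, and it is not given.

sylol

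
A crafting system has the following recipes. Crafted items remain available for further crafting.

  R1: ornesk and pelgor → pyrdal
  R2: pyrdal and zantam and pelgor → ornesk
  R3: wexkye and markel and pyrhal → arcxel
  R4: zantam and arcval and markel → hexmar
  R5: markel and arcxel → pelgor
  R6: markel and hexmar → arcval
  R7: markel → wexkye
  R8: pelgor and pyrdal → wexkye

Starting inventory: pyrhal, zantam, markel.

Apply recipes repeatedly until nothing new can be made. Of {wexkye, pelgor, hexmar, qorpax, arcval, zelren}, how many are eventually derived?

markel → wexkye (R7).
Using R3, wexkye, markel, and pyrhal make arcxel.
markel and arcxel → pelgor (R5).
wexkye: reached.
pelgor: reached.
hexmar would need zantam, arcval, and markel (R4), but arcval is never obtained.
No rule produces qorpax, and it is not given.
arcval would need markel and hexmar (R6), but hexmar is never obtained.
No rule produces zelren, and it is not given.
Reached: wexkye and pelgor — 2 of the 6.

2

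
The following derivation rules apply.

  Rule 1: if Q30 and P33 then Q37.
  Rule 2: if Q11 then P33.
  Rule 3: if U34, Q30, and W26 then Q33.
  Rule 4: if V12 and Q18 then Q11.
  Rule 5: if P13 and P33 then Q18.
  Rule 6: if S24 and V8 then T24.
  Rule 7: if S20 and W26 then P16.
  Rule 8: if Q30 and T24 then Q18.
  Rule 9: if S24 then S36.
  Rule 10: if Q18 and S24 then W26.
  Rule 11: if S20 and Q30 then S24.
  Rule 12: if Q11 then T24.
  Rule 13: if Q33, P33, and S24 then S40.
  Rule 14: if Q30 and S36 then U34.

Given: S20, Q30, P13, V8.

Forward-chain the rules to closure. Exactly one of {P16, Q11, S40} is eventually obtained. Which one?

S20 and Q30 hold, so S24 follows (Rule 11).
From S24 and V8, Rule 6 gives T24.
Q30 and T24 hold, so Q18 follows (Rule 8).
From Q18 and S24, Rule 10 gives W26.
S20 and W26 hold, so P16 follows (Rule 7).
S40 would need Q33, P33, and S24 (Rule 13), but P33 is never established. Q11 would need V12 and Q18 (Rule 4), but V12 is never established.

P16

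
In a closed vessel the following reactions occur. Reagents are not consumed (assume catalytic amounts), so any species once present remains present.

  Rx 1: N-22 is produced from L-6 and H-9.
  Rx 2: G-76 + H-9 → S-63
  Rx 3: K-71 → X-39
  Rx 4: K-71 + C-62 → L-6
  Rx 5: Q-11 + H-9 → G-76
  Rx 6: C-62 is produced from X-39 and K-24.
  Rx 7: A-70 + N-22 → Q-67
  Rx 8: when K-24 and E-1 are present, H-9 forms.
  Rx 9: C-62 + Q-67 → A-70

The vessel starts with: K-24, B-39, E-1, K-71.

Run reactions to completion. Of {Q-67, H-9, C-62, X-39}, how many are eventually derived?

3

K-71 present → X-39 forms (Rx 3).
K-24 and E-1 present → H-9 forms (Rx 8).
X-39 and K-24 present → C-62 forms (Rx 6).
Q-67 would need A-70 and N-22 (Rx 7), but A-70 never forms.
H-9: reached.
C-62: reached.
X-39: reached.
Reached: H-9, C-62, and X-39 — 3 of the 4.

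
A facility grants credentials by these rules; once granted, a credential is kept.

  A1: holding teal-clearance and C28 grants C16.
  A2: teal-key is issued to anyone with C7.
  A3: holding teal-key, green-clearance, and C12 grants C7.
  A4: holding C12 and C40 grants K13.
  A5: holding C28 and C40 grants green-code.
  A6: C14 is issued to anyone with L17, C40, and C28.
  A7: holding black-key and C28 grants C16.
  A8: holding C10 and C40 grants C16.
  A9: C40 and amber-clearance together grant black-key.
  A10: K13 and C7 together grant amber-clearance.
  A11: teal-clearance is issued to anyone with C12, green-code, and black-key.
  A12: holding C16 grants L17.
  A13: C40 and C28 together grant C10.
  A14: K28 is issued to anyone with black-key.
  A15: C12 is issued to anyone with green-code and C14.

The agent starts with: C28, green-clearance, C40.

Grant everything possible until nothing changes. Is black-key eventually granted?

black-key would need C40 and amber-clearance (A9), but amber-clearance is never granted.

No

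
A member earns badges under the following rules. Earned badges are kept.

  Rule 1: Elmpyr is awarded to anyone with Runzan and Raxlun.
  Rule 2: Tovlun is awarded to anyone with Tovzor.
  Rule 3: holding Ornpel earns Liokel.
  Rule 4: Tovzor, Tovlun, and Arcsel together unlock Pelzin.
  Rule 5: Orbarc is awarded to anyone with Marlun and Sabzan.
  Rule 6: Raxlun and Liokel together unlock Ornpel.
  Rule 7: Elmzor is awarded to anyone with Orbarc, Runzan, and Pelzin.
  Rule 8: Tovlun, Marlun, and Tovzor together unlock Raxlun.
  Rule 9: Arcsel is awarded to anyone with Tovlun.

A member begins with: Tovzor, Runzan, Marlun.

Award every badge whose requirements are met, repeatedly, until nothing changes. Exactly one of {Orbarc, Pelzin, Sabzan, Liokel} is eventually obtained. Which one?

With Tovzor, Tovlun is earned (Rule 2).
With Tovlun, Arcsel is earned (Rule 9).
With Tovzor, Tovlun, and Arcsel, Pelzin is earned (Rule 4).
Liokel would need Ornpel (Rule 3), but Ornpel is never earned. Orbarc would need Marlun and Sabzan (Rule 5), but Sabzan is never earned. No rule produces Sabzan, and it is not given.

Pelzin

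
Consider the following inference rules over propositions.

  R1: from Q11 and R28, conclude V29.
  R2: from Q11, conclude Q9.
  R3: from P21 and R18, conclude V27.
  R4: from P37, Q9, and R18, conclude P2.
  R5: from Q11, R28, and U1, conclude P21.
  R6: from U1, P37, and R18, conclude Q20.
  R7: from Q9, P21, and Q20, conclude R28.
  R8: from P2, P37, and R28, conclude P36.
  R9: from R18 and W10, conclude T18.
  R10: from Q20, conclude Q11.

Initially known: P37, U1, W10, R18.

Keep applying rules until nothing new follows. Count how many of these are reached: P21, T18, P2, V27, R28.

U1, P37, and R18 hold, so Q20 follows (R6).
From R18 and W10, R9 gives T18.
From Q20, R10 gives Q11.
From Q11, R2 gives Q9.
From P37, Q9, and R18, R4 gives P2.
P21 would need Q11, R28, and U1 (R5), but R28 is never established.
T18: reached.
P2: reached.
V27 would need P21 and R18 (R3), but P21 is never established.
R28 would need Q9, P21, and Q20 (R7), but P21 is never established.
Reached: T18 and P2 — 2 of the 5.

2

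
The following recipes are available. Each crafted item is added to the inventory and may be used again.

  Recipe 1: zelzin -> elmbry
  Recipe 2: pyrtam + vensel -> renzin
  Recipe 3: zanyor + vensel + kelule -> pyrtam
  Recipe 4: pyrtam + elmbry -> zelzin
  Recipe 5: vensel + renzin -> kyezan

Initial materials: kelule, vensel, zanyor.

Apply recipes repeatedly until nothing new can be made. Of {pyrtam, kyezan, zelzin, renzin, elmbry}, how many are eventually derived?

3

zanyor + vensel + kelule -> pyrtam (Recipe 3).
Using Recipe 2, pyrtam and vensel make renzin.
vensel + renzin -> kyezan (Recipe 5).
pyrtam: reached.
kyezan: reached.
zelzin would need pyrtam and elmbry (Recipe 4), but elmbry is never obtained.
renzin: reached.
elmbry would need zelzin (Recipe 1), but zelzin is never obtained.
Reached: pyrtam, kyezan, and renzin — 3 of the 5.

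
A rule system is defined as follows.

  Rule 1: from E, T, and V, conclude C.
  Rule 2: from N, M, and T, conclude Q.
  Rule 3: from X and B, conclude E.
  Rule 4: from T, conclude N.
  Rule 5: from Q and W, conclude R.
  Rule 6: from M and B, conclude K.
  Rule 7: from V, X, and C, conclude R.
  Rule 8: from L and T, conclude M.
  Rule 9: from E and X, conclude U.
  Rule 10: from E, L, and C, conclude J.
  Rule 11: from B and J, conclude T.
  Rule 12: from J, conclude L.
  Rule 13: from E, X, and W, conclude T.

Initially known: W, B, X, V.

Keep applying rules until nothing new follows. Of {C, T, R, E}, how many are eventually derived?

From X and B, Rule 3 gives E.
E, X, and W hold, so T follows (Rule 13).
From E, T, and V, Rule 1 gives C.
V, X, and C hold, so R follows (Rule 7).
C: reached.
T: reached.
R: reached.
E: reached.
All 4 are reached.

4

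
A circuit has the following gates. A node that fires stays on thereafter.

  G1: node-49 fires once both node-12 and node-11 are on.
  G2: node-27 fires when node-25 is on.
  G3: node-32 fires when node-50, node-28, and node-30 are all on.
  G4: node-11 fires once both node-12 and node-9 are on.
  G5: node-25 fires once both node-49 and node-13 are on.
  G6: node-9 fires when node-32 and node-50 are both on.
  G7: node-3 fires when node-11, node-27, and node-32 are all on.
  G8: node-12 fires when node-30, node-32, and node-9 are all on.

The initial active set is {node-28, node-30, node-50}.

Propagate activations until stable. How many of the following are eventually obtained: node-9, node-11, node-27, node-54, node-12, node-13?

G3: node-50, node-28, and node-30 on → node-32 on.
node-32 and node-50 are on, so node-9 fires (G6).
G8: node-30, node-32, and node-9 on → node-12 on.
G4: node-12 and node-9 on → node-11 on.
node-9: reached.
node-11: reached.
node-27 would need node-25 (G2), but node-25 never turns on.
No rule produces node-54, and it is not given.
node-12: reached.
No rule produces node-13, and it is not given.
Reached: node-9, node-11, and node-12 — 3 of the 6.

3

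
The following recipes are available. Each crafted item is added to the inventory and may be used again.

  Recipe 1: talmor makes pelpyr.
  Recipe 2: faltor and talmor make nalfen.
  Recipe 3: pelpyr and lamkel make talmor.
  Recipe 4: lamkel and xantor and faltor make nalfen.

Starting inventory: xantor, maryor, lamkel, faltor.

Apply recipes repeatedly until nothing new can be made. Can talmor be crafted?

No

talmor would need pelpyr and lamkel (Recipe 3), but pelpyr is never obtained.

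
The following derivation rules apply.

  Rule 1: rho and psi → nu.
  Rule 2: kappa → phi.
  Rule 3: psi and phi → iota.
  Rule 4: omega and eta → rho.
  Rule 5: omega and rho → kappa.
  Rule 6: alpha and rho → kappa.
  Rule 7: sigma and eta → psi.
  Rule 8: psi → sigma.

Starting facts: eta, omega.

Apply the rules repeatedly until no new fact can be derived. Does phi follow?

Yes

omega and eta hold, so rho follows (Rule 4).
From omega and rho, Rule 5 gives kappa.
From kappa, Rule 2 gives phi.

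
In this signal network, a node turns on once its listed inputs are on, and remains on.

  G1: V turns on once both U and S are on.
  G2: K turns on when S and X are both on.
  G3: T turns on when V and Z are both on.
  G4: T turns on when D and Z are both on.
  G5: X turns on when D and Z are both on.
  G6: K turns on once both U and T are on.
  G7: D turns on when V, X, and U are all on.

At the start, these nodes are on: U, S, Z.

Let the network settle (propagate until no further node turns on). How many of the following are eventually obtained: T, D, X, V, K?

U and S are on, so V turns on (G1).
G3: V and Z on → T on.
U and T are on, so K turns on (G6).
T: reached.
D would need V, X, and U (G7), but X never turns on.
X would need D and Z (G5), but D never turns on.
V: reached.
K: reached.
Reached: T, V, and K — 3 of the 5.

3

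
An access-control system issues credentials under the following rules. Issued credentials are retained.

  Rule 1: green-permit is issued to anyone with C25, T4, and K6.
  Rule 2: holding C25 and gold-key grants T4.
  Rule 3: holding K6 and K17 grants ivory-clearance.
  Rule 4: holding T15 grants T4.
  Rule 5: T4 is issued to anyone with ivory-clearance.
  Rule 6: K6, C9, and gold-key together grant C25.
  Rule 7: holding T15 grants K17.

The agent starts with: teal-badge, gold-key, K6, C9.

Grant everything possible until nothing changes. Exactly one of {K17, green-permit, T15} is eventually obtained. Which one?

green-permit

Holding K6, C9, and gold-key grants C25 (Rule 6).
Holding C25 and gold-key grants T4 (Rule 2).
Holding C25, T4, and K6 grants green-permit (Rule 1).
K17 would need T15 (Rule 7), but T15 is never granted. No rule produces T15, and it is not given.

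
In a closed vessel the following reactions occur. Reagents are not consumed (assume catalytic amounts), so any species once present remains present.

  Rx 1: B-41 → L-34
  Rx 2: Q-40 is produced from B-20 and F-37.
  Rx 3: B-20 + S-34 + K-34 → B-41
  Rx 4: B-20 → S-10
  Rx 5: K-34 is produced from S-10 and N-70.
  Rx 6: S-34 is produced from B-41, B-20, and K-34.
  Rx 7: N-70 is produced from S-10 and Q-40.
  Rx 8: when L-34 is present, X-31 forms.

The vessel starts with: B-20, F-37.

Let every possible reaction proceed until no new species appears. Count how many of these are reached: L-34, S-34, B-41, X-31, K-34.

B-20 and F-37 present → Q-40 forms (Rx 2).
B-20 present → S-10 forms (Rx 4).
S-10 and Q-40 present → N-70 forms (Rx 7).
S-10 and N-70 present → K-34 forms (Rx 5).
L-34 would need B-41 (Rx 1), but B-41 never forms.
S-34 would need B-41, B-20, and K-34 (Rx 6), but B-41 never forms.
B-41 would need B-20, S-34, and K-34 (Rx 3), but S-34 never forms.
X-31 would need L-34 (Rx 8), but L-34 never forms.
K-34: reached.
Reached: K-34 — 1 of the 5.

1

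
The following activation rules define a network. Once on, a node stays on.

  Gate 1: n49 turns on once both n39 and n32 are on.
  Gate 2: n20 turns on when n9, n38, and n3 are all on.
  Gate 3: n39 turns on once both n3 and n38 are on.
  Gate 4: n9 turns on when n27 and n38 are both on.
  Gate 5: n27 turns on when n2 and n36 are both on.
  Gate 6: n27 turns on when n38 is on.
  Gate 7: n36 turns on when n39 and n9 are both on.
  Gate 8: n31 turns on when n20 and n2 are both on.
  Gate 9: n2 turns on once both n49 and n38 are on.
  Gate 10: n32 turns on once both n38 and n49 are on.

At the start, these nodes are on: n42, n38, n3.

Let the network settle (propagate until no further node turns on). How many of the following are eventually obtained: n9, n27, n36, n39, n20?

5

n3 and n38 are on, so n39 turns on (Gate 3).
n38 is on, so n27 turns on (Gate 6).
Gate 4: n27 and n38 on → n9 on.
n39 and n9 are on, so n36 turns on (Gate 7).
n9, n38, and n3 are on, so n20 turns on (Gate 2).
n9: reached.
n27: reached.
n36: reached.
n39: reached.
n20: reached.
All 5 are reached.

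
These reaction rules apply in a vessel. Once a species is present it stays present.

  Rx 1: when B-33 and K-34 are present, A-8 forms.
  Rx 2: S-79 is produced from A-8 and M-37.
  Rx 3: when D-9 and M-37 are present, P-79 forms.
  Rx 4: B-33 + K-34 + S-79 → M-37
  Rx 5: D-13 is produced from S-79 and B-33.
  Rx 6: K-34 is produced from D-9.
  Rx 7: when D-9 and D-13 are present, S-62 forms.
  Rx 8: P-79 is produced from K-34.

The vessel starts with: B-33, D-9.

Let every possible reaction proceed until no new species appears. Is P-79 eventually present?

Yes

D-9 present → K-34 forms (Rx 6).
K-34 present → P-79 forms (Rx 8).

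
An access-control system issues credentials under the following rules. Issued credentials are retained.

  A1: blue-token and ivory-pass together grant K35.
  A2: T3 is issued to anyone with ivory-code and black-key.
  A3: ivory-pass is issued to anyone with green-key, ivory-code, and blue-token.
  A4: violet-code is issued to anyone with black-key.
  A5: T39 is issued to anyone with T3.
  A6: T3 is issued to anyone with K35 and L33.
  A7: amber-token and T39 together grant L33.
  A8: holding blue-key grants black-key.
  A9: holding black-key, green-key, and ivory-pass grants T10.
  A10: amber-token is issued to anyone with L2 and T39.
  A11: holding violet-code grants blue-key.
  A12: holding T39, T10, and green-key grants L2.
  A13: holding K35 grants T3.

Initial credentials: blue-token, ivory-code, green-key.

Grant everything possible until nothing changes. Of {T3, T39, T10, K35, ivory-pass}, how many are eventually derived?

4

Holding green-key, ivory-code, and blue-token grants ivory-pass (A3).
Holding blue-token and ivory-pass grants K35 (A1).
Holding K35 grants T3 (A13).
Holding T3 grants T39 (A5).
T3: reached.
T39: reached.
T10 would need black-key, green-key, and ivory-pass (A9), but black-key is never granted.
K35: reached.
ivory-pass: reached.
Reached: T3, T39, K35, and ivory-pass — 4 of the 5.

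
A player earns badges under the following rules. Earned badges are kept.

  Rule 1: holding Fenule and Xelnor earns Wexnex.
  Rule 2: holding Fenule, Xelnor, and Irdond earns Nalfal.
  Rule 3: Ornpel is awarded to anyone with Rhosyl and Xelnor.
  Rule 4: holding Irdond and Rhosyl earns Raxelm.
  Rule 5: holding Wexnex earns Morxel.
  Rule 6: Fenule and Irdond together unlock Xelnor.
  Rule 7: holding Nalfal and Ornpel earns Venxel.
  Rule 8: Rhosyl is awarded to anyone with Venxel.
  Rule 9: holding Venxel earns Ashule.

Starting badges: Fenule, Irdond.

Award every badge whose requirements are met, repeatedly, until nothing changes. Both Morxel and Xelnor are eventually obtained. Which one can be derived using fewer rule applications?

Xelnor: With Fenule and Irdond, Xelnor is earned (Rule 6). [1 rule application]
Morxel: With Fenule and Irdond, Xelnor is earned (Rule 6). With Fenule and Xelnor, Wexnex is earned (Rule 1). With Wexnex, Morxel is earned (Rule 5). [3 rule applications]
Xelnor needs fewer.

Xelnor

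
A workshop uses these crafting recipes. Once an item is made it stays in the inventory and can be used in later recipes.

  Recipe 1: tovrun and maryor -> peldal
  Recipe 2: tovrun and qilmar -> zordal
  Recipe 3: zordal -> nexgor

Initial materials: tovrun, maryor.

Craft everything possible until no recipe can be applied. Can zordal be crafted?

zordal would need tovrun and qilmar (Recipe 2), but qilmar is never obtained.

No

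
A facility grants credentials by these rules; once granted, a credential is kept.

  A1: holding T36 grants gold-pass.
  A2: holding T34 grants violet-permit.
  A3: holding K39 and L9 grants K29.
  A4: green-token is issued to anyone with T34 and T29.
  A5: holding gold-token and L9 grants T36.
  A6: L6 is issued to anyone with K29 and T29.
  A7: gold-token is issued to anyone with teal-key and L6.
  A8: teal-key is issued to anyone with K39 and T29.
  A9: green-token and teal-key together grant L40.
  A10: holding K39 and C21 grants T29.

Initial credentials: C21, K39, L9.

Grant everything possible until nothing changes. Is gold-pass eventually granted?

Holding K39 and L9 grants K29 (A3).
Holding K39 and C21 grants T29 (A10).
Holding K39 and T29 grants teal-key (A8).
Holding K29 and T29 grants L6 (A6).
Holding teal-key and L6 grants gold-token (A7).
Holding gold-token and L9 grants T36 (A5).
Holding T36 grants gold-pass (A1).

Yes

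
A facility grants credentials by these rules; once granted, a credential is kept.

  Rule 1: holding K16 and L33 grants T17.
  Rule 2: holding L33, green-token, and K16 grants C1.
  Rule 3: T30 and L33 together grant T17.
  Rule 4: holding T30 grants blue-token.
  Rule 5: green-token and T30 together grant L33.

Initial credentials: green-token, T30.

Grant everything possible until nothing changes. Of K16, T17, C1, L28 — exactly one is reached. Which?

T17

Holding green-token and T30 grants L33 (Rule 5).
Holding T30 and L33 grants T17 (Rule 3).
No rule produces L28, and it is not given. No rule produces K16, and it is not given. C1 would need L33, green-token, and K16 (Rule 2), but K16 is never granted.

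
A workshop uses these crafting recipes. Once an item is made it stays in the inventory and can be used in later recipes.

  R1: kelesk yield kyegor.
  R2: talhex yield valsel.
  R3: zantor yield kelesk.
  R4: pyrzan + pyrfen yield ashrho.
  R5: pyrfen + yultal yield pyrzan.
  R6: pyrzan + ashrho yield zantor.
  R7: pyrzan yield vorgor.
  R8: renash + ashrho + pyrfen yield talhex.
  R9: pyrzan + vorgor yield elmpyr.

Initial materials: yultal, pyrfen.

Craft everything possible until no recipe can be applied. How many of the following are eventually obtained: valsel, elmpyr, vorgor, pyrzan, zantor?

Using R5, pyrfen and yultal make pyrzan.
Using R7, pyrzan makes vorgor.
pyrzan + pyrfen → ashrho (R4).
pyrzan + ashrho → zantor (R6).
Using R9, pyrzan and vorgor make elmpyr.
valsel would need talhex (R2), but talhex is never obtained.
elmpyr: reached.
vorgor: reached.
pyrzan: reached.
zantor: reached.
Reached: elmpyr, vorgor, pyrzan, and zantor — 4 of the 5.

4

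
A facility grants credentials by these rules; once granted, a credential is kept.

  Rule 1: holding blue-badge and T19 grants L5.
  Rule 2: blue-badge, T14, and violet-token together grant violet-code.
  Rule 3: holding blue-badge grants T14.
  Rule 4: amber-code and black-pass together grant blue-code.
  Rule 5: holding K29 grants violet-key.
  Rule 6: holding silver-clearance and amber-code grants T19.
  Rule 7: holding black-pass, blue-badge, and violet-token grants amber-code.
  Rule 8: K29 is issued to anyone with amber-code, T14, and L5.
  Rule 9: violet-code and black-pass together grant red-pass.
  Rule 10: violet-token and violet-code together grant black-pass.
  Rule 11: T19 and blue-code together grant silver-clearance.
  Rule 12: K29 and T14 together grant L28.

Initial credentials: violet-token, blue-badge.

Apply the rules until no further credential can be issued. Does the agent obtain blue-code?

Yes

Holding blue-badge grants T14 (Rule 3).
Holding blue-badge, T14, and violet-token grants violet-code (Rule 2).
Holding violet-token and violet-code grants black-pass (Rule 10).
Holding black-pass, blue-badge, and violet-token grants amber-code (Rule 7).
Holding amber-code and black-pass grants blue-code (Rule 4).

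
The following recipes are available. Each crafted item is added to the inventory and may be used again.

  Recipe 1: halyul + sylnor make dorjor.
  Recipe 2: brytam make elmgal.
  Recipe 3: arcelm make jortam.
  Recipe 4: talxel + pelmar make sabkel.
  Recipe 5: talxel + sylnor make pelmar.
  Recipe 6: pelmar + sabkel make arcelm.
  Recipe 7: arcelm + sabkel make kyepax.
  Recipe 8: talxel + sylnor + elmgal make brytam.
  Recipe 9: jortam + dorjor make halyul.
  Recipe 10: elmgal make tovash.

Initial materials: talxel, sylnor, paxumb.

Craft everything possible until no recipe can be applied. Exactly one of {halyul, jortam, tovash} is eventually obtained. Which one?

Using Recipe 5, talxel and sylnor make pelmar.
talxel + pelmar → sabkel (Recipe 4).
Using Recipe 6, pelmar and sabkel make arcelm.
arcelm → jortam (Recipe 3).
halyul would need jortam and dorjor (Recipe 9), but dorjor is never obtained. tovash would need elmgal (Recipe 10), but elmgal is never obtained.

jortam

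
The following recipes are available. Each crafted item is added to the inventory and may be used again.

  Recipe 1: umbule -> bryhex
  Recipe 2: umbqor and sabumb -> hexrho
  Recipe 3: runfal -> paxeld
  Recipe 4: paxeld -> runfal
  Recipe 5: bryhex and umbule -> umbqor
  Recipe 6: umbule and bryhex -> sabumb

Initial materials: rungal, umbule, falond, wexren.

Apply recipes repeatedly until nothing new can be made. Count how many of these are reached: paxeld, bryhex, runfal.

Using Recipe 1, umbule makes bryhex.
paxeld would need runfal (Recipe 3), but runfal is never obtained.
bryhex: reached.
runfal would need paxeld (Recipe 4), but paxeld is never obtained.
Reached: bryhex — 1 of the 3.

1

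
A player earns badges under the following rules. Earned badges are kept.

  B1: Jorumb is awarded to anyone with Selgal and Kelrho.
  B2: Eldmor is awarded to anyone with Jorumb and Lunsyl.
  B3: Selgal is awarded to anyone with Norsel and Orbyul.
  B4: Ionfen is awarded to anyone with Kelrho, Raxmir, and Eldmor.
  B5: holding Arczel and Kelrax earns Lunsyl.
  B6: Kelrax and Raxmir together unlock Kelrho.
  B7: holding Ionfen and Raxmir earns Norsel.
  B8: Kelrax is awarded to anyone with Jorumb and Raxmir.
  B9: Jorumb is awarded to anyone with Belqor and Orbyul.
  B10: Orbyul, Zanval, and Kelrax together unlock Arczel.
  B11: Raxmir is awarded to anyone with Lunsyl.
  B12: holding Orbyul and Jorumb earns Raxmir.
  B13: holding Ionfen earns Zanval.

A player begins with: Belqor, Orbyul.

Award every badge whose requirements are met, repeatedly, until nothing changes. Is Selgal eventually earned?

Selgal would need Norsel and Orbyul (B3), but Norsel is never earned.

No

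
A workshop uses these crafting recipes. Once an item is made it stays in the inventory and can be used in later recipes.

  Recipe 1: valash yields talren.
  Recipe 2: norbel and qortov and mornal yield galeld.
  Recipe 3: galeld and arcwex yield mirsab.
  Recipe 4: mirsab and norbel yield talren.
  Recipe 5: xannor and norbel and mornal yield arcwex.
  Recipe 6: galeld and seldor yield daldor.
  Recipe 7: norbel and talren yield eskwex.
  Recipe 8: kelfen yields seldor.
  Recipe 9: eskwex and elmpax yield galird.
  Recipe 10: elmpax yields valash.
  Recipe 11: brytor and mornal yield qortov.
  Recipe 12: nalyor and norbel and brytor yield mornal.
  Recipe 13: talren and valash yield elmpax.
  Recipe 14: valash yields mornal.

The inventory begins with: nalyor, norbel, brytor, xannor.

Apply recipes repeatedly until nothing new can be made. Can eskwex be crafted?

Using Recipe 12, nalyor, norbel, and brytor make mornal.
brytor and mornal → qortov (Recipe 11).
Using Recipe 5, xannor, norbel, and mornal make arcwex.
Using Recipe 2, norbel, qortov, and mornal make galeld.
Using Recipe 3, galeld and arcwex make mirsab.
Using Recipe 4, mirsab and norbel make talren.
Using Recipe 7, norbel and talren make eskwex.

Yes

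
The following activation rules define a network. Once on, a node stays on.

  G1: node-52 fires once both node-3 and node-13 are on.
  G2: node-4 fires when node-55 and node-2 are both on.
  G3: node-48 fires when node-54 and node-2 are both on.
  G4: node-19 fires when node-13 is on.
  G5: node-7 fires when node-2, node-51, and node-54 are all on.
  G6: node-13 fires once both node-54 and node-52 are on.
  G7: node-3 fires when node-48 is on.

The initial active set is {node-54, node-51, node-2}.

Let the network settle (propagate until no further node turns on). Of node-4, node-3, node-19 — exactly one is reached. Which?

node-3

node-54 and node-2 are on, so node-48 fires (G3).
G7: node-48 on → node-3 on.
node-19 would need node-13 (G4), but node-13 never turns on. node-4 would need node-55 and node-2 (G2), but node-55 never turns on.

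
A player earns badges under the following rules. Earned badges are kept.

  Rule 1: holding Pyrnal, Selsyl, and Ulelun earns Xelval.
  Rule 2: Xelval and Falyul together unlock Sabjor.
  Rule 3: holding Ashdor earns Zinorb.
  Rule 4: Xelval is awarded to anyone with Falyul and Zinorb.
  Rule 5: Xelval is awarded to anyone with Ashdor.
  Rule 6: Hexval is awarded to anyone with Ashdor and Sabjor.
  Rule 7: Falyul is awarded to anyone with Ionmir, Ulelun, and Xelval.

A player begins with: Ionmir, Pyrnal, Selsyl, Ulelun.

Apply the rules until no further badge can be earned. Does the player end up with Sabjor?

With Pyrnal, Selsyl, and Ulelun, Xelval is earned (Rule 1).
With Ionmir, Ulelun, and Xelval, Falyul is earned (Rule 7).
With Xelval and Falyul, Sabjor is earned (Rule 2).

Yes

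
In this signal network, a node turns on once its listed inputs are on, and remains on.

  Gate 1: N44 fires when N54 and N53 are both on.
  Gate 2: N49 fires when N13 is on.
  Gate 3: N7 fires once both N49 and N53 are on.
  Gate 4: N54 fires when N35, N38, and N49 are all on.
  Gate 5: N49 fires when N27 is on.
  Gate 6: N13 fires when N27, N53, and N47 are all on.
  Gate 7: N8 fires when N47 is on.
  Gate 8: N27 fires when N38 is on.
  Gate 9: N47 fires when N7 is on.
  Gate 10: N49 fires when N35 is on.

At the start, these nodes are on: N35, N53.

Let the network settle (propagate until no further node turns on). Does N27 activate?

N27 would need N38 (Gate 8), but N38 never turns on.

No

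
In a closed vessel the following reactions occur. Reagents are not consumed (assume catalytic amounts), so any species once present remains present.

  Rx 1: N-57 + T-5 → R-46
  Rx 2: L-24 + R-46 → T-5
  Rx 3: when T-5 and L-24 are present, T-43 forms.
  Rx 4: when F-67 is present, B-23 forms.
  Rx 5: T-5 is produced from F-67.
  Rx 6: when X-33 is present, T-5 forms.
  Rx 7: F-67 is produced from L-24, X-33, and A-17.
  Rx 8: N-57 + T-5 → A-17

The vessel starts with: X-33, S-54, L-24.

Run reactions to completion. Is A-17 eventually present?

No

A-17 would need N-57 and T-5 (Rx 8), but N-57 never forms.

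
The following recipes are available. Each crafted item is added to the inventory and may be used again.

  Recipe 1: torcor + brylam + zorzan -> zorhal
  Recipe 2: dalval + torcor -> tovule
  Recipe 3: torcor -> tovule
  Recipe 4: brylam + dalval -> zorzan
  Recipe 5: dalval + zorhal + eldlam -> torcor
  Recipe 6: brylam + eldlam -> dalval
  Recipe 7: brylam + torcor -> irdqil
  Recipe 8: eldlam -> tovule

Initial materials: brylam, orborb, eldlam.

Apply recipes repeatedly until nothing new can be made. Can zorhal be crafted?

No

zorhal would need torcor, brylam, and zorzan (Recipe 1), but torcor is never obtained.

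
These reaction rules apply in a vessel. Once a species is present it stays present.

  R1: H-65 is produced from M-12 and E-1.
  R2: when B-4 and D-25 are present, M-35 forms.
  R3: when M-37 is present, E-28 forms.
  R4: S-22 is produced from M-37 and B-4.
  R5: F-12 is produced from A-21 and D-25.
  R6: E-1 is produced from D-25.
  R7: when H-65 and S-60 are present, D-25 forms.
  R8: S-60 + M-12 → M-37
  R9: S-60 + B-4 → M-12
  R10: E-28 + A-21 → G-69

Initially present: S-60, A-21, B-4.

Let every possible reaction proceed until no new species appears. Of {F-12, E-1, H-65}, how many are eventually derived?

0

F-12 would need A-21 and D-25 (R5), but D-25 never forms.
E-1 would need D-25 (R6), but D-25 never forms.
H-65 would need M-12 and E-1 (R1), but E-1 never forms.
None of the 3 are reached.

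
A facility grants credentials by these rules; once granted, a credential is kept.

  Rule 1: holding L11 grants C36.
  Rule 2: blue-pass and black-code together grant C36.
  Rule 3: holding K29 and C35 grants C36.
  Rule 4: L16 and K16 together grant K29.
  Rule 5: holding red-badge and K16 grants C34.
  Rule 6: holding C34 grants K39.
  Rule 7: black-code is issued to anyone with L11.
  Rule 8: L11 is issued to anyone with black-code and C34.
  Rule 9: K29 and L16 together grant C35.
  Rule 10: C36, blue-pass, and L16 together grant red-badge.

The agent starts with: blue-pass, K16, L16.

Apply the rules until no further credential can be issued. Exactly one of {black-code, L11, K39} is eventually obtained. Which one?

Holding L16 and K16 grants K29 (Rule 4).
Holding K29 and L16 grants C35 (Rule 9).
Holding K29 and C35 grants C36 (Rule 3).
Holding C36, blue-pass, and L16 grants red-badge (Rule 10).
Holding red-badge and K16 grants C34 (Rule 5).
Holding C34 grants K39 (Rule 6).
L11 would need black-code and C34 (Rule 8), but black-code is never granted. black-code would need L11 (Rule 7), but L11 is never granted.

K39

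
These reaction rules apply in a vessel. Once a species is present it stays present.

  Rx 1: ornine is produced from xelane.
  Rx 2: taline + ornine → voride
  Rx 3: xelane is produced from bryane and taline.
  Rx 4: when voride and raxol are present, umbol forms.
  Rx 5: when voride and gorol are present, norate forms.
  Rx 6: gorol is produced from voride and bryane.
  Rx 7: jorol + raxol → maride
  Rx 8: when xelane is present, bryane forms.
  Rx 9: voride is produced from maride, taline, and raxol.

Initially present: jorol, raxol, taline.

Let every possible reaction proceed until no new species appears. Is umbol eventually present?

jorol and raxol present → maride forms (Rx 7).
maride, taline, and raxol present → voride forms (Rx 9).
voride and raxol present → umbol forms (Rx 4).

Yes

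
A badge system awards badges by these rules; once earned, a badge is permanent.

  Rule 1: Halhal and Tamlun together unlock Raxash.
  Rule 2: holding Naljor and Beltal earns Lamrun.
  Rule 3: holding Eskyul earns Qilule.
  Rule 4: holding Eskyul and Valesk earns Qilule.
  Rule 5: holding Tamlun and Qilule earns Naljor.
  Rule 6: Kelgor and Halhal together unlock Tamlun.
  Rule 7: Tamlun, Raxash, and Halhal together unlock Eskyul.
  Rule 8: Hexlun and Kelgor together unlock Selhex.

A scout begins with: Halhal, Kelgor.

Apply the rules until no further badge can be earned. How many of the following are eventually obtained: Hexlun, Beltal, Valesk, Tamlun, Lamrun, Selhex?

1

With Kelgor and Halhal, Tamlun is earned (Rule 6).
No rule produces Hexlun, and it is not given.
No rule produces Beltal, and it is not given.
No rule produces Valesk, and it is not given.
Tamlun: reached.
Lamrun would need Naljor and Beltal (Rule 2), but Beltal is never earned.
Selhex would need Hexlun and Kelgor (Rule 8), but Hexlun is never earned.
Reached: Tamlun — 1 of the 6.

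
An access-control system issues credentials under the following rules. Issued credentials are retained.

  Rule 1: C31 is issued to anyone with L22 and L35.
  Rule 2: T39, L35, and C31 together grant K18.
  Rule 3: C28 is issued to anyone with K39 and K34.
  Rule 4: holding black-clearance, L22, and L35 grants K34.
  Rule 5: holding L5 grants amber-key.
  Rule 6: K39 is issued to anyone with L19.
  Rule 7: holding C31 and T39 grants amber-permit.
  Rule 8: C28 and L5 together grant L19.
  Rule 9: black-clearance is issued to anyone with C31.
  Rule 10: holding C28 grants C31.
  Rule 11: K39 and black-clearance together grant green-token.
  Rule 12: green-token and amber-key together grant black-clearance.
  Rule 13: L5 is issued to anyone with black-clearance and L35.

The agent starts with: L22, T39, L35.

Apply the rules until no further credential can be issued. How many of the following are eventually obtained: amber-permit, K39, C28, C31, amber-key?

3

Holding L22 and L35 grants C31 (Rule 1).
Holding C31 grants black-clearance (Rule 9).
Holding C31 and T39 grants amber-permit (Rule 7).
Holding black-clearance and L35 grants L5 (Rule 13).
Holding L5 grants amber-key (Rule 5).
amber-permit: reached.
K39 would need L19 (Rule 6), but L19 is never granted.
C28 would need K39 and K34 (Rule 3), but K39 is never granted.
C31: reached.
amber-key: reached.
Reached: amber-permit, C31, and amber-key — 3 of the 5.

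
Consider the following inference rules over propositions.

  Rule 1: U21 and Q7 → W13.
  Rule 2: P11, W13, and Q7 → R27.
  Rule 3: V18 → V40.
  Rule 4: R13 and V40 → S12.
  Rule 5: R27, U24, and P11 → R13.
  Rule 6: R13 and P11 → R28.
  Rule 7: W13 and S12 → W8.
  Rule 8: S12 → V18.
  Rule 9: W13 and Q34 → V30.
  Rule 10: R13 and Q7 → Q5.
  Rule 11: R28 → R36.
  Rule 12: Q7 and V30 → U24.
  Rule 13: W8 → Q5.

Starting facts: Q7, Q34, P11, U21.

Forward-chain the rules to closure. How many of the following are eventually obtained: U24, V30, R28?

3

U21 and Q7 hold, so W13 follows (Rule 1).
W13 and Q34 hold, so V30 follows (Rule 9).
P11, W13, and Q7 hold, so R27 follows (Rule 2).
Q7 and V30 hold, so U24 follows (Rule 12).
From R27, U24, and P11, Rule 5 gives R13.
From R13 and P11, Rule 6 gives R28.
U24: reached.
V30: reached.
R28: reached.
All 3 are reached.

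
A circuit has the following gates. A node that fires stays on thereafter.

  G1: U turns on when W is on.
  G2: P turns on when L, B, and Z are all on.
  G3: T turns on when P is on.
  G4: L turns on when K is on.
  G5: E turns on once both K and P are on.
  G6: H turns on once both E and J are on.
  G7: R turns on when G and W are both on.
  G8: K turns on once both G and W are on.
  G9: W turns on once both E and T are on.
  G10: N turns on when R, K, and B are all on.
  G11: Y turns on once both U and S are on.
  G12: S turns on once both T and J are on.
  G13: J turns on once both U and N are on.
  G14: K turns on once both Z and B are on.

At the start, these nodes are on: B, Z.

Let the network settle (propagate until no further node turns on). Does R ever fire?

No

R would need G and W (G7), but G never turns on.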